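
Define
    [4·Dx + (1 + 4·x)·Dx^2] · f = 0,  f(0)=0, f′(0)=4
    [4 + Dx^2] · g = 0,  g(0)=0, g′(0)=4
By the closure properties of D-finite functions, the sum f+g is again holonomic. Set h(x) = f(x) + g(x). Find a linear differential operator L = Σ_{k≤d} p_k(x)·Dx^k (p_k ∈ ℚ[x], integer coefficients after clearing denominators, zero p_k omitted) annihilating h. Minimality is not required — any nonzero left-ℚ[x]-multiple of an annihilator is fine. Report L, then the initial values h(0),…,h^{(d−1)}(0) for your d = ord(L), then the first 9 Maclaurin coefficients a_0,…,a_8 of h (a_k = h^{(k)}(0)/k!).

L = (400 + 128·x + 256·x^2)·Dx + (36 + 176·x + 192·x^2 + 256·x^3)·Dx^2 + (100 + 32·x + 64·x^2)·Dx^3 + (9 + 44·x + 48·x^2 + 64·x^3)·Dx^4  (order 4).
h: a_k = 0, 8, -8, 56/3, -64, 616/3, -2048/3, 737264/315, -8192, …
ICs: h(0) = 0, h′(0) = 8, h′′(0) = -16, h′′′(0) = 112.

f: a_k = 0, 4, -8, 64/3, -64, 1024/5, -2048/3, 16384/7, -8192, …
g: a_k = 0, 4, 0, -8/3, 0, 8/15, 0, -16/315, 0, …
L₀ := lclm(L_f,L_g); ord L₀ ≤ 2+2.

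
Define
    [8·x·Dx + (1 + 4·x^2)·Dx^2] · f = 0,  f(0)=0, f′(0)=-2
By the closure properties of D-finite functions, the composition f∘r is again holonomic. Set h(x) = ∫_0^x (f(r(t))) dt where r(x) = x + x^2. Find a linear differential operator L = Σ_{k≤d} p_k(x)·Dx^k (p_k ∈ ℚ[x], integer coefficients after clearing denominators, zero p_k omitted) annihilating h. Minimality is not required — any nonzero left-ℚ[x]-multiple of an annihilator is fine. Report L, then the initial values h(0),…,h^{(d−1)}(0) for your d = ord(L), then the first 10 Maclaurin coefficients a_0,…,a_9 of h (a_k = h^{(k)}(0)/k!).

f: a_k = 0, -2, 0, 8/3, 0, -32/5, 0, 128/7, 0, -512/9, …
Change of var in L_f (x↦r) gives L₀.
h=∫h₀ ⇒ L = L₀·Dx.
L = (-2 + 8·x + 32·x^2 + 48·x^3 + 24·x^4)·Dx^2 + (1 + 2·x + 4·x^2 + 16·x^3 + 20·x^4 + 8·x^5)·Dx^3  (order 3).
h: a_k = 0, 0, -1, -2/3, 2/3, 8/5, 4/15, -88/21, -40/7, 64/9, …
ICs: h(0) = 0, h′(0) = 0, h′′(0) = -2.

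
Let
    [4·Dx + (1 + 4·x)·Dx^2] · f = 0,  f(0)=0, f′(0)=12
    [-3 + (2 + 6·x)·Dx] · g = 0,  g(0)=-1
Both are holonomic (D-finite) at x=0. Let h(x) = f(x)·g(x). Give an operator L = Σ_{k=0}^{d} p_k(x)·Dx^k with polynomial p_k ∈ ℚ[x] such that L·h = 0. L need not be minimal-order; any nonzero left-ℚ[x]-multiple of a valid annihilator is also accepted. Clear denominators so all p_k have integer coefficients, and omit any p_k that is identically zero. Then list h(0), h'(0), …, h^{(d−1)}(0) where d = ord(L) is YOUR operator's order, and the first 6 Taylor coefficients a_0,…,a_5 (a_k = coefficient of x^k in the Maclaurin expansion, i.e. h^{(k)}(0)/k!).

L = (3 + 36·x) + (4 + 12·x)·Dx + (4 + 40·x + 132·x^2 + 144·x^3)·Dx^2  (order 2).
h: a_k = 0, -12, 6, -29/2, 195/4, -28149/160, …
ICs: h(0) = 0, h′(0) = -12.

f: a_k = 0, 12, -24, 64, -192, 3072/5, …
g: a_k = -1, -3/2, 9/8, -27/16, 405/128, -1701/256, …
L₀ := L_f ⊗_s L_g (sym. prod.), ord ≤ 2.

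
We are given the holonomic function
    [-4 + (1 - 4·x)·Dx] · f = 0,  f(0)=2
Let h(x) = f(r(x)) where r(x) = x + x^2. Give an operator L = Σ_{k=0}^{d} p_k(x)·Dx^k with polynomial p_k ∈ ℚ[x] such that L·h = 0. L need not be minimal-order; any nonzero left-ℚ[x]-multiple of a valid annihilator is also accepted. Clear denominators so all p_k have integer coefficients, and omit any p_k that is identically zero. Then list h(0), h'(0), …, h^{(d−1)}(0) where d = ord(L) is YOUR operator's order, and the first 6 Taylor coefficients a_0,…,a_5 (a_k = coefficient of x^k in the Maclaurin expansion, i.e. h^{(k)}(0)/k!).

L = (4 + 8·x) + (-1 + 4·x + 4·x^2)·Dx  (order 1).
h: a_k = 2, 8, 40, 192, 928, 4480, …
ICs: h(0) = 2.

f: a_k = 2, 8, 32, 128, 512, 2048, …
L₀ from L_f via x↦r, Dx↦r'^{-1}Dx.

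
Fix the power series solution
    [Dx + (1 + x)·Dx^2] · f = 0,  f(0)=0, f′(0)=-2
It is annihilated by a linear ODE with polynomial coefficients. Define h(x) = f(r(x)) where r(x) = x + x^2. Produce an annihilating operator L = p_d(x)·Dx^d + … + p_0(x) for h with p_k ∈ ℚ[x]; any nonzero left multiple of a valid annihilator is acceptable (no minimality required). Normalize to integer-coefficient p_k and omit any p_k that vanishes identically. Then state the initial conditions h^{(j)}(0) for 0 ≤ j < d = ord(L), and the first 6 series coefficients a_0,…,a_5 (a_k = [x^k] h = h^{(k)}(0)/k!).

L = (-1 + 2·x + 2·x^2)·Dx + (1 + 3·x + 3·x^2 + 2·x^3)·Dx^2  (order 2).
h: a_k = 0, -2, -1, 4/3, -1/2, -2/5, …
ICs: h(0) = 0, h′(0) = -2.

f: a_k = 0, -2, 1, -2/3, 1/2, -2/5, …
Change of var in L_f (x↦r) gives L₀.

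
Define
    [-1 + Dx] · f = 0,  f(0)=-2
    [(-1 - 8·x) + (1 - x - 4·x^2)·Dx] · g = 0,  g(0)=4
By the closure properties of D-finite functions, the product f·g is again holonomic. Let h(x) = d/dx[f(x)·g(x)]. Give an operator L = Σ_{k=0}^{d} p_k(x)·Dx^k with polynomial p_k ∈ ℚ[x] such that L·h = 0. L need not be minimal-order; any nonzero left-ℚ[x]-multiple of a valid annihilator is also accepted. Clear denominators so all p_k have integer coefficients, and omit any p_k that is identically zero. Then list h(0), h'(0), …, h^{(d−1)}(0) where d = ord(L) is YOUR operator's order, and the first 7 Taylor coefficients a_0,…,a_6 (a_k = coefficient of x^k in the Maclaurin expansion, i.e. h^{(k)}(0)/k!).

f: a_k = -2, -2, -1, -1/3, -1/12, -1/60, -1/360, …
g: a_k = 4, 4, 20, 36, 116, 260, 724, …
h₀=f·g: eliminate ⇒ L₀, order ≤ 1·1.
Derive L from L₀ (diff closure).
L = (13 + 36·x + 65·x^2 - 56·x^3 + 16·x^4) + (-2 - 5·x + 19·x^2 + 24·x^3 - 16·x^4)·Dx  (order 1).
h: a_k = -16, -104, -352, -3908/3, -11926/3, -188797/15, -1662574/45, …
ICs: h(0) = -16.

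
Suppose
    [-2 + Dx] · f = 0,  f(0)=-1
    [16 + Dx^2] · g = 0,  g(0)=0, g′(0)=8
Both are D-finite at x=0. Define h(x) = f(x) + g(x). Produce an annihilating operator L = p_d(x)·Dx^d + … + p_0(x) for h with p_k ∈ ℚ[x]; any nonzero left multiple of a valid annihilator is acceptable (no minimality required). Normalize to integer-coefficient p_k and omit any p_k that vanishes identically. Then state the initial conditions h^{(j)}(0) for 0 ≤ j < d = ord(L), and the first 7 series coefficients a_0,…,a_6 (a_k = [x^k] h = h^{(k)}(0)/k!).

f: a_k = -1, -2, -2, -4/3, -2/3, -4/15, -4/45, …
g: a_k = 0, 8, 0, -64/3, 0, 256/15, 0, …
f+g: L₀ = lclm(L_f,L_g), ord ≤ 1+2.
L = -32 + 16·Dx - 2·Dx^2 + Dx^3  (order 3).
h: a_k = -1, 6, -2, -68/3, -2/3, 84/5, -4/45, …
ICs: h(0) = -1, h′(0) = 6, h′′(0) = -4.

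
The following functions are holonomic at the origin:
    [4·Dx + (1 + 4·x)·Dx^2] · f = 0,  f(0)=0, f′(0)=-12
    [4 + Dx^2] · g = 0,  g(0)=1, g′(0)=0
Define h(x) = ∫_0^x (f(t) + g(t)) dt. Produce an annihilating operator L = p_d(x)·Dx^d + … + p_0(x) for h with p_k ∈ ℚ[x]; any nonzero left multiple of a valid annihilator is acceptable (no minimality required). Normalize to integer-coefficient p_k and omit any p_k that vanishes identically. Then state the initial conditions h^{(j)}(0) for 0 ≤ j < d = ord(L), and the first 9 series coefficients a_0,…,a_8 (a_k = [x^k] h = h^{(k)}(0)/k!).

f: a_k = 0, -12, 24, -64, 192, -3072/5, 2048, -49152/7, 24576, …
g: a_k = 1, 0, -2, 0, 2/3, 0, -4/45, 0, 2/315, …
Sum ⇒ L₀ = lclm(L_f,L_g) in ℚ(x)⟨Dx⟩.
Integrate: L := L₀·Dx.
L = (400 + 128·x + 256·x^2)·Dx^2 + (36 + 176·x + 192·x^2 + 256·x^3)·Dx^3 + (100 + 32·x + 64·x^2)·Dx^4 + (9 + 44·x + 48·x^2 + 64·x^3)·Dx^5  (order 5).
h: a_k = 0, 1, -6, 22/3, -16, 578/15, -512/5, 92156/315, -6144/7, …
ICs: h(0) = 0, h′(0) = 1, h′′(0) = -12, h′′′(0) = 44, h′′′′(0) = -384.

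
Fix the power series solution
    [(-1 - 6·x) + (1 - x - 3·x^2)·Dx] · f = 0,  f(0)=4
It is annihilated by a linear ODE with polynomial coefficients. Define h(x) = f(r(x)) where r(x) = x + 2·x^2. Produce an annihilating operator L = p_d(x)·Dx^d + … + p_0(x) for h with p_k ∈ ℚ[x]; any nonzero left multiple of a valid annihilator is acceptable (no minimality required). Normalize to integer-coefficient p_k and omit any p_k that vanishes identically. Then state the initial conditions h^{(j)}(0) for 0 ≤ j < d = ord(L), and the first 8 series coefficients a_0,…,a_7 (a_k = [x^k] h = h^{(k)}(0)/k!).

L = (1 + 10·x + 36·x^2 + 48·x^3) + (-1 + x + 5·x^2 + 12·x^3 + 12·x^4)·Dx  (order 1).
h: a_k = 4, 4, 24, 92, 308, 1104, 4036, 14356, …
ICs: h(0) = 4.

f: a_k = 4, 4, 16, 28, 76, 160, 388, 868, …
h₀=f(r): pull back L_f along r ⇒ L₀.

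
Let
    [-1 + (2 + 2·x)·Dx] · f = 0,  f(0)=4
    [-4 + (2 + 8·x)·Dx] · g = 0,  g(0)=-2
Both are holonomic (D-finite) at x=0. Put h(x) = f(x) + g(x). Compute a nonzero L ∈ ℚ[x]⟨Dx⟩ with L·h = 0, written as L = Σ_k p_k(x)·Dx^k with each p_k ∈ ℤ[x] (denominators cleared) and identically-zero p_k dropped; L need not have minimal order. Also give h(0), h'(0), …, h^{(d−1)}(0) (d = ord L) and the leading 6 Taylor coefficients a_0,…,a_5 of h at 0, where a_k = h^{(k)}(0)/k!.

f: a_k = 4, 2, -1/2, 1/4, -5/32, 7/64, …
g: a_k = -2, -4, 4, -8, 20, -56, …
Sum ⇒ L₀ = lclm(L_f,L_g) in ℚ(x)⟨Dx⟩.
L = -2 + (5 + 8·x)·Dx + (2 + 10·x + 8·x^2)·Dx^2  (order 2).
h: a_k = 2, -2, 7/2, -31/4, 635/32, -3577/64, …
ICs: h(0) = 2, h′(0) = -2.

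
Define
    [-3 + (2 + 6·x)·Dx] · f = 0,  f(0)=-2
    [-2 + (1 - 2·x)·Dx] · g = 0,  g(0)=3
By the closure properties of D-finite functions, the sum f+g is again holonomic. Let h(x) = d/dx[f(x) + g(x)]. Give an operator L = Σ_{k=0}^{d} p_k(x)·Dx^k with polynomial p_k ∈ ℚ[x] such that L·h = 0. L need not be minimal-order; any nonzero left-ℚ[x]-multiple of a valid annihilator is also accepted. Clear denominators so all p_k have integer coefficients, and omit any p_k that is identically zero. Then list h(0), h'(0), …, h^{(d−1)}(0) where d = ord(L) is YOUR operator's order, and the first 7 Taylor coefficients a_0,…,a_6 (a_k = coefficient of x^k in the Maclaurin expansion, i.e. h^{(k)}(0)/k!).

f: a_k = -2, -3, 9/4, -27/8, 405/64, -1701/128, 15309/512, …
g: a_k = 3, 6, 12, 24, 48, 96, 192, …
Sum ⇒ L₀ = lclm(L_f,L_g) in ℚ(x)⟨Dx⟩.
Derive L from L₀ (diff closure).
L = (-252 - 216·x) + (-69 - 684·x - 756·x^2)·Dx + (22 + 58·x - 96·x^2 - 216·x^3)·Dx^2  (order 2).
h: a_k = 3, 57/2, 495/8, 3477/16, 52935/128, 340839/256, 2247315/1024, …
ICs: h(0) = 3, h′(0) = 57/2.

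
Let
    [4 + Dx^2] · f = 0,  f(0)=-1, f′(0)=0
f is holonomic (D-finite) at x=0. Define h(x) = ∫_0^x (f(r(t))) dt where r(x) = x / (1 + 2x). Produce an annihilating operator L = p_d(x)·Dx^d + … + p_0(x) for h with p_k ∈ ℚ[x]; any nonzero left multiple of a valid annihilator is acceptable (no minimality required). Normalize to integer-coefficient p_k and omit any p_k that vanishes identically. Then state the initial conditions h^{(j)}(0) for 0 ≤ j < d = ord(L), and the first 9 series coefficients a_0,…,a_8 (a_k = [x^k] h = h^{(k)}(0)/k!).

f: a_k = -1, 0, 2, 0, -2/3, 0, 4/45, 0, -2/315, …
Substitute x→r, Dx→(1/r')Dx; clear ⇒ L₀.
h=∫₀ˣh₀: take L = L₀·Dx.
L = 4·Dx + (4 + 24·x + 48·x^2 + 32·x^3)·Dx^2 + (1 + 8·x + 24·x^2 + 32·x^3 + 16·x^4)·Dx^3  (order 3).
h: a_k = 0, -1, 0, 2/3, -2, 14/3, -88/9, 6004/315, -174/5, …
ICs: h(0) = 0, h′(0) = -1, h′′(0) = 0.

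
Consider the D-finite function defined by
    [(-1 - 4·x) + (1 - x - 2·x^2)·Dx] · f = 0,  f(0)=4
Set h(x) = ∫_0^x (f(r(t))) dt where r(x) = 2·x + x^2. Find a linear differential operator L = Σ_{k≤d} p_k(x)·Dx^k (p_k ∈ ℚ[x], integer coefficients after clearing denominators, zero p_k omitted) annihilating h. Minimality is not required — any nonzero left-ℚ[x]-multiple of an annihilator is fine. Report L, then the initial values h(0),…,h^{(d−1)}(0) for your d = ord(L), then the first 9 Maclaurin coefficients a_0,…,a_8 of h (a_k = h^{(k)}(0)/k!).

L = (2 + 16·x + 8·x^2)·Dx + (-1 + 3·x + 6·x^2 + 2·x^3)·Dx^2  (order 2).
h: a_k = 0, 4, 4, 52/3, 52, 956/5, 2108/3, 18804/7, 10452, …
ICs: h(0) = 0, h′(0) = 4.

f: a_k = 4, 4, 12, 20, 44, 84, 172, 340, 684, …
L₀ from L_f via x↦r, Dx↦r'^{-1}Dx.
h=∫₀ˣh₀: take L = L₀·Dx.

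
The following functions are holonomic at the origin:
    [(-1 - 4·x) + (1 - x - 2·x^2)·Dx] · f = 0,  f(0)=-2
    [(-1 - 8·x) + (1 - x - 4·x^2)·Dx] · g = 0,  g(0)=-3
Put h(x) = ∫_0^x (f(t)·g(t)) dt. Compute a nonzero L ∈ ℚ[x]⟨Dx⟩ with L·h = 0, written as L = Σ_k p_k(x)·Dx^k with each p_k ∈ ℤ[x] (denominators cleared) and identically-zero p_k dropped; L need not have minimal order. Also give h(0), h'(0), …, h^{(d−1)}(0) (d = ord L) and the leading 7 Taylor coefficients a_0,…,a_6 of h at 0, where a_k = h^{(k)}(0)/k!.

L = (-2 - 10·x + 18·x^2 + 32·x^3)·Dx + (1 - 2·x - 5·x^2 + 6·x^3 + 8·x^4)·Dx^2  (order 2).
h: a_k = 0, 6, 6, 18, 33, 414/5, 178, …
ICs: h(0) = 0, h′(0) = 6.

f: a_k = -2, -2, -6, -10, -22, -42, -86, …
g: a_k = -3, -3, -15, -27, -87, -195, -543, …
f·g: L₀ = L_f ⊗_s L_g, ord ≤ 1·1.
h=∫₀ˣh₀: take L = L₀·Dx.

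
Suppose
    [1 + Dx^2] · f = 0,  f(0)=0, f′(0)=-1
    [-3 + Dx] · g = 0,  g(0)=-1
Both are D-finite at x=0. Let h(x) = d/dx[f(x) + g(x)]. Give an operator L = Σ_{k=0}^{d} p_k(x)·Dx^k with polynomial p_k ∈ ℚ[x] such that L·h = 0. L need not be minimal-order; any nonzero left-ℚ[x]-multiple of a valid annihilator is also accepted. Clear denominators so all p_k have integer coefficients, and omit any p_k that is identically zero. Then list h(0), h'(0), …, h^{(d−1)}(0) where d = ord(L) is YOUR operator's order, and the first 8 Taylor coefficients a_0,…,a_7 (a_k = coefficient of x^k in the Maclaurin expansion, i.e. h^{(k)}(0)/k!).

L = 3 - Dx + 3·Dx^2 - Dx^3  (order 3).
h: a_k = -4, -9, -13, -27/2, -61/6, -243/40, -1093/360, -729/560, …
ICs: h(0) = -4, h′(0) = -9, h′′(0) = -26.

f: a_k = 0, -1, 0, 1/6, 0, -1/120, 0, 1/5040, …
g: a_k = -1, -3, -9/2, -9/2, -27/8, -81/40, -81/80, -243/560, …
Sum ⇒ L₀ = lclm(L_f,L_g) in ℚ(x)⟨Dx⟩.
h=h₀': d/dx-closure on L₀ ⇒ L.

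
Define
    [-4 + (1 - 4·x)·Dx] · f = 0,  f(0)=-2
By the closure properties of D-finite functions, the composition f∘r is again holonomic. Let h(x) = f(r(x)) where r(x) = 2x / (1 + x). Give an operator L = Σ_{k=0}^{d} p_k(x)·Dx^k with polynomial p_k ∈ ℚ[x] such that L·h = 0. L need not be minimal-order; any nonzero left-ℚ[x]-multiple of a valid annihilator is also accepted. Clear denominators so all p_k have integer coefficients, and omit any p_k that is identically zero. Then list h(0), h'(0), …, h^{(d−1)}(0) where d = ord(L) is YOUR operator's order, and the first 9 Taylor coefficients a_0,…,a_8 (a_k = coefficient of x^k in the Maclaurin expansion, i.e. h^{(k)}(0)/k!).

f: a_k = -2, -8, -32, -128, -512, -2048, -8192, -32768, -131072, …
L₀ from L_f via x↦r, Dx↦r'^{-1}Dx.
L = 8 + (-1 + 6·x + 7·x^2)·Dx  (order 1).
h: a_k = -2, -16, -112, -784, -5488, -38416, -268912, -1882384, -13176688, …
ICs: h(0) = -2.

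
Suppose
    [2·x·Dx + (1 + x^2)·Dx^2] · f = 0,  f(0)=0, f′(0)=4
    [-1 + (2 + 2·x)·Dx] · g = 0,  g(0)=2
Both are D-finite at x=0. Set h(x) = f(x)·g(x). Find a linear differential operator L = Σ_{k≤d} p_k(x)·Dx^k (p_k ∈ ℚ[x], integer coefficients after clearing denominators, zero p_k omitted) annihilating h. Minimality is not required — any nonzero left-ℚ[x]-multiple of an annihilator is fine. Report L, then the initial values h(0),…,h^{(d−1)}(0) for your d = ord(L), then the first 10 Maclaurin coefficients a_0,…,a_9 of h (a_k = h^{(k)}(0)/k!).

L = (3 - 4·x - x^2) + (-4 + 4·x + 12·x^2 + 4·x^3)·Dx + (4 + 8·x + 8·x^2 + 8·x^3 + 4·x^4)·Dx^2  (order 2).
h: a_k = 0, 8, 4, -11/3, -5/6, 389/240, 409/480, -18853/13440, -11167/26880, 237197/258048, …
ICs: h(0) = 0, h′(0) = 8.

f: a_k = 0, 4, 0, -4/3, 0, 4/5, 0, -4/7, 0, 4/9, …
g: a_k = 2, 1, -1/4, 1/8, -5/64, 7/128, -21/512, 33/1024, -429/16384, 715/32768, …
L₀ := L_f ⊗_s L_g (sym. prod.), ord ≤ 2.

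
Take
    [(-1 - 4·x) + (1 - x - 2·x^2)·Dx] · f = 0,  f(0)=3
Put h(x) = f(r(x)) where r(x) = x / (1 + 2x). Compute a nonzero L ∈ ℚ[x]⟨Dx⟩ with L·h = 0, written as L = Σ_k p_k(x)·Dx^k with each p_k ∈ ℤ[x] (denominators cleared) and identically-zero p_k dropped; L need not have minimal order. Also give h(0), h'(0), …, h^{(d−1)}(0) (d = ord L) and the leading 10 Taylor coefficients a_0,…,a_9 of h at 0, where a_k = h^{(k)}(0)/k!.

L = (-1 - 6·x) + (1 + 5·x + 6·x^2)·Dx  (order 1).
h: a_k = 3, 3, 3, -9, 27, -81, 243, -729, 2187, -6561, …
ICs: h(0) = 3.

f: a_k = 3, 3, 9, 15, 33, 63, 129, 255, 513, 1023, …
L₀ from L_f via x↦r, Dx↦r'^{-1}Dx.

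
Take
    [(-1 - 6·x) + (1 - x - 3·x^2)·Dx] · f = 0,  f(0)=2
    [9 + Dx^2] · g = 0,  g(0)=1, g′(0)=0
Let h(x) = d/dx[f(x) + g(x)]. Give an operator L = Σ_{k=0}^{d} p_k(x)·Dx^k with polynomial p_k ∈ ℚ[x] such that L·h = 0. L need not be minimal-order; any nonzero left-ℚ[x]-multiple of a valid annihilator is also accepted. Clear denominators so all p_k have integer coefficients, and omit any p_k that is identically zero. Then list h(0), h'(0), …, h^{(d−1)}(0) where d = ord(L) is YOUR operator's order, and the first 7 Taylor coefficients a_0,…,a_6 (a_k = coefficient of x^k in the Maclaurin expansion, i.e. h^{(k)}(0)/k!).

f: a_k = 2, 2, 8, 14, 38, 80, 194, …
g: a_k = 1, 0, -9/2, 0, 27/8, 0, -81/80, …
Sum ⇒ L₀ = lclm(L_f,L_g) in ℚ(x)⟨Dx⟩.
Differentiate: ansatz ord ≤ ord L₀ ⇒ L.
L = (1584 + 7614·x + 25326·x^2 + 15390·x^3 + 26730·x^4 + 13122·x^5 + 13122·x^6) + (-153 - 819·x + 918·x^2 + 2133·x^3 + 1620·x^4 + 3645·x^5 + 5103·x^6 + 4374·x^7)·Dx + (176 + 846·x + 2814·x^2 + 1710·x^3 + 2970·x^4 + 1458·x^5 + 1458·x^6)·Dx^2 + (-17 - 91·x + 102·x^2 + 237·x^3 + 180·x^4 + 405·x^5 + 567·x^6 + 486·x^7)·Dx^3  (order 3).
h: a_k = 2, 7, 42, 331/2, 400, 46317/40, 3038, …
ICs: h(0) = 2, h′(0) = 7, h′′(0) = 84.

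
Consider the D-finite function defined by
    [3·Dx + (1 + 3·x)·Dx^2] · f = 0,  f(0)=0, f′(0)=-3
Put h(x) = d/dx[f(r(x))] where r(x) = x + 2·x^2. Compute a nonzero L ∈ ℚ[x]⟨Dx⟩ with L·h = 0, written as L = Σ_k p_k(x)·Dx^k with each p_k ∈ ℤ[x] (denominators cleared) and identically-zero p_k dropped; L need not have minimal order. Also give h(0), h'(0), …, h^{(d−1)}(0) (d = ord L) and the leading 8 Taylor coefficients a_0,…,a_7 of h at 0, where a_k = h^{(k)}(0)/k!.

L = (-1 + 12·x + 24·x^2) + (1 + 7·x + 18·x^2 + 24·x^3)·Dx  (order 1).
h: a_k = -3, -3, 27, -63, 27, 297, -1053, 1377, …
ICs: h(0) = -3.

f: a_k = 0, -3, 9/2, -9, 81/4, -243/5, 243/2, -2187/7, …
f∘r: x↦r, Dx↦Dx/r' in L_f ⇒ L₀.
Differentiate: ansatz ord ≤ ord L₀ ⇒ L.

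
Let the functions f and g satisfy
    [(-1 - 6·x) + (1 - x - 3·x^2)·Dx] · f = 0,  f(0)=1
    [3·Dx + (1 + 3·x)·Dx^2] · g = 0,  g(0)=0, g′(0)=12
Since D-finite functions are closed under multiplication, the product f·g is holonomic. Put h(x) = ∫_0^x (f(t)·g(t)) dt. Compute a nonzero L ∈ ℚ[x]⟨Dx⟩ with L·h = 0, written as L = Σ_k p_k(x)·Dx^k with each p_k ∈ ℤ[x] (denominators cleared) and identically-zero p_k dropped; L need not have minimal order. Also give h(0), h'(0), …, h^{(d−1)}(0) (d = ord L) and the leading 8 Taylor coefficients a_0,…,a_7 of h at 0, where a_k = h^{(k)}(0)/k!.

L = (9 + 36·x)·Dx + (-1 + 21·x + 45·x^2)·Dx^2 + (-1 - 2·x + 6·x^2 + 9·x^3)·Dx^3  (order 3).
h: a_k = 0, 0, 6, -2, 33/2, -33/5, 599/10, -1128/35, …
ICs: h(0) = 0, h′(0) = 0, h′′(0) = 12.

f: a_k = 1, 1, 4, 7, 19, 40, 97, 217, …
g: a_k = 0, 12, -18, 36, -81, 972/5, -486, 8748/7, …
f·g: L₀ = L_f ⊗_s L_g, ord ≤ 1·2.
h=∫h₀ ⇒ L = L₀·Dx.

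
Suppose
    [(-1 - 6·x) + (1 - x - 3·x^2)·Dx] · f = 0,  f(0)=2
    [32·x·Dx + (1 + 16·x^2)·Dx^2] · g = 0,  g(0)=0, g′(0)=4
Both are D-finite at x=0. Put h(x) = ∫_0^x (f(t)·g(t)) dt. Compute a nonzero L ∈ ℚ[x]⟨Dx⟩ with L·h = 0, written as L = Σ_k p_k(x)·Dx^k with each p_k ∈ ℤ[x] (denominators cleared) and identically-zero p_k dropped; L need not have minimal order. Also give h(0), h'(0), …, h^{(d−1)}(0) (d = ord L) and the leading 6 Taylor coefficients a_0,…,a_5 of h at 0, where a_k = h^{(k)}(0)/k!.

f: a_k = 2, 2, 8, 14, 38, 80, …
g: a_k = 0, 4, 0, -64/3, 0, 1024/5, …
Sym-product of L_f,L_g gives L₀ (≤ ord 2).
h=∫h₀ ⇒ L = L₀·Dx.
L = (6 + 32·x + 288·x^2)·Dx + (2 - 20·x + 64·x^2 + 288·x^3)·Dx^2 + (-1 + x - 13·x^2 + 16·x^3 + 48·x^4)·Dx^3  (order 3).
h: a_k = 0, 0, 4, 8/3, -8/3, 8/3, …
ICs: h(0) = 0, h′(0) = 0, h′′(0) = 8.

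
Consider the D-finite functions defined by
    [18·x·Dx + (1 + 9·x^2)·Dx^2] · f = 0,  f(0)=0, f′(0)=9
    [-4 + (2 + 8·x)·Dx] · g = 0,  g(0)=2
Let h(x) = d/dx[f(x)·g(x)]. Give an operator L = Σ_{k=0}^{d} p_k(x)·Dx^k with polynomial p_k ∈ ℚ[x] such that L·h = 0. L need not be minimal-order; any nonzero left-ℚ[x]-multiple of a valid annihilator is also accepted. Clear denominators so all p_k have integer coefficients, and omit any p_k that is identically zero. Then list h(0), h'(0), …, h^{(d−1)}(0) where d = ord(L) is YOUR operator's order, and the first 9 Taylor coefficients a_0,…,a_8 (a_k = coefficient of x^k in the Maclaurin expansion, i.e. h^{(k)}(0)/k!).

f: a_k = 0, 9, 0, -27, 0, 729/5, 0, -6561/7, 0, …
g: a_k = 2, 4, -4, 8, -20, 56, -168, 528, -1716, …
f·g: L₀ = L_f ⊗_s L_g, ord ≤ 2·1.
Derive L from L₀ (diff closure).
L = (2 + 120·x + 150·x^2 - 648·x^3 - 324·x^4) + (7 + 70·x + 279·x^2 - 42·x^3 - 2268·x^4 - 1296·x^5)·Dx + (1 + 5·x - 2·x^2 - 27·x^3 - 147·x^4 - 648·x^5 - 432·x^6)·Dx^2  (order 2).
h: a_k = 18, 72, -270, -144, 1098, 26136/5, -120042/5, 184032/35, 191970/7, …
ICs: h(0) = 18, h′(0) = 72.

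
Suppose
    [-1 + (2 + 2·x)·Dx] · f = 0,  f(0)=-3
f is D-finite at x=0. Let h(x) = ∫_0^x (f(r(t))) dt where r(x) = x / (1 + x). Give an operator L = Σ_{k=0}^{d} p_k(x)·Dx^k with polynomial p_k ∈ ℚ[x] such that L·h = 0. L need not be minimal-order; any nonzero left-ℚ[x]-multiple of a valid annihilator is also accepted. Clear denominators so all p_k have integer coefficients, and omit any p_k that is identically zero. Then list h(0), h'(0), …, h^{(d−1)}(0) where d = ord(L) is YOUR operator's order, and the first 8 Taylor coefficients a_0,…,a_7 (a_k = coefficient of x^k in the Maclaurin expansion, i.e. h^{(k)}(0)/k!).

L = -Dx + (2 + 6·x + 4·x^2)·Dx^2  (order 2).
h: a_k = 0, -3, -3/4, 5/8, -39/64, 423/640, -399/512, 7059/7168, …
ICs: h(0) = 0, h′(0) = -3.

f: a_k = -3, -3/2, 3/8, -3/16, 15/128, -21/256, 63/1024, -99/2048, …
Change of var in L_f (x↦r) gives L₀.
h=∫h₀ ⇒ L = L₀·Dx.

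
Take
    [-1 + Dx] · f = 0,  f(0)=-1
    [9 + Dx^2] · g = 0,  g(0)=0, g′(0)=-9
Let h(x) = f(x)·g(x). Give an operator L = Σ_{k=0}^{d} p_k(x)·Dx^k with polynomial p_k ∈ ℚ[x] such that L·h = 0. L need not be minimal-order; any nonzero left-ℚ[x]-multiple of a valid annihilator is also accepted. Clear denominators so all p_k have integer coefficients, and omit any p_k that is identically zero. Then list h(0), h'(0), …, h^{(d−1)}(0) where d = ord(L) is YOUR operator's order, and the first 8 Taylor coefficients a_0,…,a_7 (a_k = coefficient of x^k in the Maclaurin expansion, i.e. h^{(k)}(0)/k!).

L = 10 - 2·Dx + Dx^2  (order 2).
h: a_k = 0, 9, 9, -9, -12, -3/10, 39/10, 83/70, …
ICs: h(0) = 0, h′(0) = 9.

f: a_k = -1, -1, -1/2, -1/6, -1/24, -1/120, -1/720, -1/5040, …
g: a_k = 0, -9, 0, 27/2, 0, -243/40, 0, 729/560, …
L₀ := L_f ⊗_s L_g (sym. prod.), ord ≤ 2.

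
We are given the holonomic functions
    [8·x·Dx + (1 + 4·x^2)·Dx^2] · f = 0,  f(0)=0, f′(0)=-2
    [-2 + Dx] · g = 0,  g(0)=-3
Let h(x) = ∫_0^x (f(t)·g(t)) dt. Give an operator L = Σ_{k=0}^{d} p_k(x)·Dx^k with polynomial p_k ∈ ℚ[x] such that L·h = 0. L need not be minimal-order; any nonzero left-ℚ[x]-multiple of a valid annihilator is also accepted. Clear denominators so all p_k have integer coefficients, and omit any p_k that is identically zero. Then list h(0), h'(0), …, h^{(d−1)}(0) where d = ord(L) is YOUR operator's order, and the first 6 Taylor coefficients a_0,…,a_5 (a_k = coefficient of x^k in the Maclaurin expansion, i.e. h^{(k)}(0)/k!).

f: a_k = 0, -2, 0, 8/3, 0, -32/5, …
g: a_k = -3, -6, -6, -4, -2, -4/5, …
Sym-product of L_f,L_g gives L₀ (≤ ord 2).
Integrate: L := L₀·Dx.
L = (4 - 16·x + 16·x^2)·Dx + (-4 + 8·x - 16·x^2)·Dx^2 + (1 + 4·x^2)·Dx^3  (order 3).
h: a_k = 0, 0, 3, 4, 1, -8/5, …
ICs: h(0) = 0, h′(0) = 0, h′′(0) = 6.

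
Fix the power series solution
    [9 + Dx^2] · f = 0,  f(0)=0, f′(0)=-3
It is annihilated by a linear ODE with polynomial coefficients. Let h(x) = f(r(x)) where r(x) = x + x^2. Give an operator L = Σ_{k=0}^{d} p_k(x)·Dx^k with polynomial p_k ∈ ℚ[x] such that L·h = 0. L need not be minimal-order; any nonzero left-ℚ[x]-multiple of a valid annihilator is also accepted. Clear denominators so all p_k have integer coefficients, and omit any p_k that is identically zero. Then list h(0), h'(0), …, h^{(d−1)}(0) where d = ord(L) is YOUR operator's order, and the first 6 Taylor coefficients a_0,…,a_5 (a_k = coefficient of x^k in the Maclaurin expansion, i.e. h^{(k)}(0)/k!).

L = (9 + 54·x + 108·x^2 + 72·x^3) - 2·Dx + (1 + 2·x)·Dx^2  (order 2).
h: a_k = 0, -3, -3, 9/2, 27/2, 459/40, …
ICs: h(0) = 0, h′(0) = -3.

f: a_k = 0, -3, 0, 9/2, 0, -81/40, …
Change of var in L_f (x↦r) gives L₀.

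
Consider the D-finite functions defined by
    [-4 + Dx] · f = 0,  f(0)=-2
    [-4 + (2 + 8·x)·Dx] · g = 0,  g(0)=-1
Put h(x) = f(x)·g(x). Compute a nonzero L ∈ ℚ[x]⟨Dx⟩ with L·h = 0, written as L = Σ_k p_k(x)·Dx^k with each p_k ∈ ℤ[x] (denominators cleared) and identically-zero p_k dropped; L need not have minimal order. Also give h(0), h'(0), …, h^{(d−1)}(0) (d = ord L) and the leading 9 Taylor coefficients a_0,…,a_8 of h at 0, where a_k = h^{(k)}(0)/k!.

L = (-6 - 16·x) + (1 + 4·x)·Dx  (order 1).
h: a_k = 2, 12, 28, 136/3, 44, 856/15, -712/45, 17968/105, -158204/315, …
ICs: h(0) = 2.

f: a_k = -2, -8, -16, -64/3, -64/3, -256/15, -512/45, -2048/315, -1024/315, …
g: a_k = -1, -2, 2, -4, 10, -28, 84, -264, 858, …
Product ⇒ symmetric product L₀, ord ≤ 1.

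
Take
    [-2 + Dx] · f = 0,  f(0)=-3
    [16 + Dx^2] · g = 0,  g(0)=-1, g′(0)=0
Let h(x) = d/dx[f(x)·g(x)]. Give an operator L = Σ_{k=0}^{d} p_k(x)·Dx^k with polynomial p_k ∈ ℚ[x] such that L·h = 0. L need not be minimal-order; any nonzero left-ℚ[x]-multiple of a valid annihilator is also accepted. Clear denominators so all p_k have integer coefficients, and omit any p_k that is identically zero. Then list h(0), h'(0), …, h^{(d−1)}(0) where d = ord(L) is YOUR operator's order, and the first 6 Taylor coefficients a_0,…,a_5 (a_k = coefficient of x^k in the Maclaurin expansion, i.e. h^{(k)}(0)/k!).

f: a_k = -3, -6, -6, -4, -2, -4/5, …
g: a_k = -1, 0, 8, 0, -32/3, 0, …
f·g: L₀ = L_f ⊗_s L_g, ord ≤ 1·2.
Derive L from L₀ (diff closure).
L = 20 - 4·Dx + Dx^2  (order 2).
h: a_k = 6, -36, -132, -56, 164, 936/5, …
ICs: h(0) = 6, h′(0) = -36.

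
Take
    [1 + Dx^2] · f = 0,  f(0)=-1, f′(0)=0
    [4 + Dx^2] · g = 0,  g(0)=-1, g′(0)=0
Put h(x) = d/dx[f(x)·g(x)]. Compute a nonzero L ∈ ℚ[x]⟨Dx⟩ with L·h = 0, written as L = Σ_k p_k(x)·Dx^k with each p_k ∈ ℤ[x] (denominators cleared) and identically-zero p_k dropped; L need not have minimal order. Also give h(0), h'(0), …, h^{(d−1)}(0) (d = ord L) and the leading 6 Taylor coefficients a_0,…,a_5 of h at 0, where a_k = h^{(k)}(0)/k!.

f: a_k = -1, 0, 1/2, 0, -1/24, 0, …
g: a_k = -1, 0, 2, 0, -2/3, 0, …
L₀ := L_f ⊗_s L_g (sym. prod.), ord ≤ 4.
Differentiate: ansatz ord ≤ ord L₀ ⇒ L.
L = 9 + 10·Dx^2 + Dx^4  (order 4).
h: a_k = 0, -5, 0, 41/6, 0, -73/24, …
ICs: h(0) = 0, h′(0) = -5, h′′(0) = 0, h′′′(0) = 41.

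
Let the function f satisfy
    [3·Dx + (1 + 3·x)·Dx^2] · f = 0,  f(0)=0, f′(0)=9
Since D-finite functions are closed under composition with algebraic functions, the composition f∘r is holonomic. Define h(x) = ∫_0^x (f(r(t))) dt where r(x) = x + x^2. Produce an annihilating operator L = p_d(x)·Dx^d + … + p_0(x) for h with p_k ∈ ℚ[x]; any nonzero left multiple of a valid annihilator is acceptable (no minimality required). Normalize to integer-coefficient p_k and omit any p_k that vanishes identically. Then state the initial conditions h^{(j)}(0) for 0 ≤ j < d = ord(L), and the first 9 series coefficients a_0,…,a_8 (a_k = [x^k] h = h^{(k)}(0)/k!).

f: a_k = 0, 9, -27/2, 27, -243/4, 729/5, -729/2, 6561/7, -19683/8, …
h₀=f(r): pull back L_f along r ⇒ L₀.
∫: right-multiply L₀ by Dx.
L = (1 + 6·x + 6·x^2)·Dx^2 + (1 + 5·x + 9·x^2 + 6·x^3)·Dx^3  (order 3).
h: a_k = 0, 0, 9/2, -3/2, 0, 27/20, -27/10, 27/7, -243/56, …
ICs: h(0) = 0, h′(0) = 0, h′′(0) = 9.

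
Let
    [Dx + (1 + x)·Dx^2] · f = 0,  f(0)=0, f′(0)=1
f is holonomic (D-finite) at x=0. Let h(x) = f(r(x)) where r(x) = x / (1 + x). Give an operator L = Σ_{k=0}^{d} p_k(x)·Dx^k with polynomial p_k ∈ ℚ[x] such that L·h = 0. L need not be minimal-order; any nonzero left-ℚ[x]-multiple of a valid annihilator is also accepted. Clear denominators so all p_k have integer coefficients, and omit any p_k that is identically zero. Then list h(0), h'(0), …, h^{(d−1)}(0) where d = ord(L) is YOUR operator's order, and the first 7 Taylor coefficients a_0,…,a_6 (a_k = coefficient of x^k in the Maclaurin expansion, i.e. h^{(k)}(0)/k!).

L = (3 + 4·x)·Dx + (1 + 3·x + 2·x^2)·Dx^2  (order 2).
h: a_k = 0, 1, -3/2, 7/3, -15/4, 31/5, -21/2, …
ICs: h(0) = 0, h′(0) = 1.

f: a_k = 0, 1, -1/2, 1/3, -1/4, 1/5, -1/6, …
Substitute x→r, Dx→(1/r')Dx; clear ⇒ L₀.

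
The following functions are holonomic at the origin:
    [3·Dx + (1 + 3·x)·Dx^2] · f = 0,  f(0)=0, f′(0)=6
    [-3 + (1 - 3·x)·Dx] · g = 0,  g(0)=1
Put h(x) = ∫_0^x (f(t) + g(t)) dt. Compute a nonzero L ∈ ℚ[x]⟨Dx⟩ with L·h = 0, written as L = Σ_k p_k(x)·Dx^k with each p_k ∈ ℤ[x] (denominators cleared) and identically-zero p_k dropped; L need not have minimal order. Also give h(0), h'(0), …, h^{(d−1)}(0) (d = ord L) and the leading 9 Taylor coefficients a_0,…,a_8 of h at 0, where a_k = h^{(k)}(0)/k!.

L = (-30 - 18·x)·Dx^2 + (-4 - 48·x - 36·x^2)·Dx^3 + (1 + x - 9·x^2 - 9·x^3)·Dx^4  (order 4).
h: a_k = 0, 1, 9/2, 0, 45/4, 81/10, 567/10, 486/7, 19683/56, …
ICs: h(0) = 0, h′(0) = 1, h′′(0) = 9, h′′′(0) = 0.

f: a_k = 0, 6, -9, 18, -81/2, 486/5, -243, 4374/7, -6561/4, …
g: a_k = 1, 3, 9, 27, 81, 243, 729, 2187, 6561, …
f+g: L₀ = lclm(L_f,L_g), ord ≤ 2+1.
h=∫h₀ ⇒ L = L₀·Dx.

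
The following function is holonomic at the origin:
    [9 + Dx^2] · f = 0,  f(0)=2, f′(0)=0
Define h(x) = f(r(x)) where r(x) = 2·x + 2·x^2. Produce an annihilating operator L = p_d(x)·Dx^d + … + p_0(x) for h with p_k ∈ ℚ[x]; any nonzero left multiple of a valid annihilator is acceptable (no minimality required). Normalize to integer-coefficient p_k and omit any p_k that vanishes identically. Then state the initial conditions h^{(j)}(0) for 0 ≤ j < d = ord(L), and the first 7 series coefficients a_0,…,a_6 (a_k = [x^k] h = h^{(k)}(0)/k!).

L = (36 + 216·x + 432·x^2 + 288·x^3) - 2·Dx + (1 + 2·x)·Dx^2  (order 2).
h: a_k = 2, 0, -36, -72, 72, 432, 2592/5, …
ICs: h(0) = 2, h′(0) = 0.

f: a_k = 2, 0, -9, 0, 27/4, 0, -81/40, …
h₀=f(r): pull back L_f along r ⇒ L₀.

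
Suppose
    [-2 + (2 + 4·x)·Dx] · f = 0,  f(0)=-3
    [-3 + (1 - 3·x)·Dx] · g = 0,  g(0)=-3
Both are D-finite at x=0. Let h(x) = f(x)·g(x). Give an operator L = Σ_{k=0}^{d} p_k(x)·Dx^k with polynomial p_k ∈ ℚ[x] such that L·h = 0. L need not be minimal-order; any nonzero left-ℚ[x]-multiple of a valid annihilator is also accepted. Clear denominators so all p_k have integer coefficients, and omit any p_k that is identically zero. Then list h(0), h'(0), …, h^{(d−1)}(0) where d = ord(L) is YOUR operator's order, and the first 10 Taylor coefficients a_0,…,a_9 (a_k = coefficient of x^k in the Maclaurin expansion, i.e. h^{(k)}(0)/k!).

f: a_k = -3, -3, 3/2, -3/2, 15/8, -21/8, 63/16, -99/16, 1287/128, -2145/128, …
g: a_k = -3, -9, -27, -81, -243, -729, -2187, -6561, -19683, -59049, …
Sym-product of L_f,L_g gives L₀ (≤ ord 1).
L = (4 + 3·x) + (-1 + x + 6·x^2)·Dx  (order 1).
h: a_k = 9, 36, 207/2, 315, 7515/8, 2826, 135459/16, 203337/8, 9756315/128, 7318845/32, …
ICs: h(0) = 9.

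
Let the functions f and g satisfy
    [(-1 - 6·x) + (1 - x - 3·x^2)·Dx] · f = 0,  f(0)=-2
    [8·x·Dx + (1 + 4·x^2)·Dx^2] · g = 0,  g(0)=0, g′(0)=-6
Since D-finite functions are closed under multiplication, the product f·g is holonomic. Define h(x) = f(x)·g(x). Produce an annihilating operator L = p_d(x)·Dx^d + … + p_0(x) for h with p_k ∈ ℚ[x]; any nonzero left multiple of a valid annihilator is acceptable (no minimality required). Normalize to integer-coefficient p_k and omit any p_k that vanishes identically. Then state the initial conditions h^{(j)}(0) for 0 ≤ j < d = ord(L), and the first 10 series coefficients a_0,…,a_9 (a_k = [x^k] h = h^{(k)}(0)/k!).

L = (6 + 8·x + 72·x^2) + (2 + 4·x + 16·x^2 + 72·x^3)·Dx + (-1 + x - x^2 + 4·x^3 + 12·x^4)·Dx^2  (order 2).
h: a_k = 0, 12, 12, 32, 68, 1012/5, 2032/5, 31636/35, 74308/35, 543488/105, …
ICs: h(0) = 0, h′(0) = 12.

f: a_k = -2, -2, -8, -14, -38, -80, -194, -434, -1016, -2318, …
g: a_k = 0, -6, 0, 8, 0, -96/5, 0, 384/7, 0, -512/3, …
Product ⇒ symmetric product L₀, ord ≤ 2.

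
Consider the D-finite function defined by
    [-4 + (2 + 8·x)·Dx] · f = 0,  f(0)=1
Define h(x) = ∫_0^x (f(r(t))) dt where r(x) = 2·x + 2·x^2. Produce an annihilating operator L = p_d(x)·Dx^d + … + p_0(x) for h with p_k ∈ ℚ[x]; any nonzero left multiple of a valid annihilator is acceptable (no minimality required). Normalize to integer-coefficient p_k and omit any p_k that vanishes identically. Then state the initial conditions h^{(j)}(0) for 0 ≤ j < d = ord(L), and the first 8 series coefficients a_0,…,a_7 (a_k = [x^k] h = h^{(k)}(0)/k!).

L = (-4 - 8·x)·Dx + (1 + 8·x + 8·x^2)·Dx^2  (order 2).
h: a_k = 0, 1, 2, -4/3, 4, -72/5, 176/3, -1824/7, …
ICs: h(0) = 0, h′(0) = 1.

f: a_k = 1, 2, -2, 4, -10, 28, -84, 264, …
Change of var in L_f (x↦r) gives L₀.
h=∫₀ˣh₀: take L = L₀·Dx.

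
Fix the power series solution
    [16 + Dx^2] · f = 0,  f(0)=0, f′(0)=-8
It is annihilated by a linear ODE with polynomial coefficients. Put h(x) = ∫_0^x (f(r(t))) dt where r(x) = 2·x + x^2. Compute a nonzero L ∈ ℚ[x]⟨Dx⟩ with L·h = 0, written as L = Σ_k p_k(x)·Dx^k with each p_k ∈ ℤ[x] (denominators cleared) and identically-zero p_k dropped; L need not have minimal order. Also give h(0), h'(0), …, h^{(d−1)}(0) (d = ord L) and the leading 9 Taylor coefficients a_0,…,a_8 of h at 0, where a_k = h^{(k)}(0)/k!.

L = (64 + 192·x + 192·x^2 + 64·x^3)·Dx - Dx^2 + (1 + x)·Dx^3  (order 3).
h: a_k = 0, 0, -8, -8/3, 128/3, 256/5, -3136/45, -192, -20992/315, …
ICs: h(0) = 0, h′(0) = 0, h′′(0) = -16.

f: a_k = 0, -8, 0, 64/3, 0, -256/15, 0, 2048/315, 0, …
Change of var in L_f (x↦r) gives L₀.
h=∫₀ˣh₀: take L = L₀·Dx.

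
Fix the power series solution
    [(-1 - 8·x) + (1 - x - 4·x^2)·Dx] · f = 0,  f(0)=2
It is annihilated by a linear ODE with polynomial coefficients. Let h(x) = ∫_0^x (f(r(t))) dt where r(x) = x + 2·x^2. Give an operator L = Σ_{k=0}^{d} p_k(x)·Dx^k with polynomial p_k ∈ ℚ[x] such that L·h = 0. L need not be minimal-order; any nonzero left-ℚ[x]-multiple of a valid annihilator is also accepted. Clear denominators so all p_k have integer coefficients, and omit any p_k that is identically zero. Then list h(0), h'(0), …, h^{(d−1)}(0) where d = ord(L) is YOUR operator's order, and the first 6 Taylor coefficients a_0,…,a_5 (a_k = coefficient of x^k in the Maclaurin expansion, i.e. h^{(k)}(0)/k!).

f: a_k = 2, 2, 10, 18, 58, 130, …
h₀=f(r): pull back L_f along r ⇒ L₀.
h=∫₀ˣh₀: take L = L₀·Dx.
L = (1 + 12·x + 48·x^2 + 64·x^3)·Dx + (-1 + x + 6·x^2 + 16·x^3 + 16·x^4)·Dx^2  (order 2).
h: a_k = 0, 2, 1, 14/3, 29/2, 206/5, …
ICs: h(0) = 0, h′(0) = 2.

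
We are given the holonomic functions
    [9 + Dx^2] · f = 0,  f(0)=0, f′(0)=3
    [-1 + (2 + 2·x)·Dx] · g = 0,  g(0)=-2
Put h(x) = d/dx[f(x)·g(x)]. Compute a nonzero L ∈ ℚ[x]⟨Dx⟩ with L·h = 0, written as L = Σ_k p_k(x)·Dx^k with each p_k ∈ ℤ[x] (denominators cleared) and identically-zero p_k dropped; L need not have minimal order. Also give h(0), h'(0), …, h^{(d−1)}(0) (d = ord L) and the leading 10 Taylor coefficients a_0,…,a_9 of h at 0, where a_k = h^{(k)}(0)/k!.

f: a_k = 0, 3, 0, -9/2, 0, 81/40, 0, -243/560, 0, 243/4480, …
g: a_k = -2, -1, 1/4, -1/8, 5/64, -7/128, 21/512, -33/1024, 429/16384, -715/32768, …
f·g: L₀ = L_f ⊗_s L_g, ord ≤ 2·1.
h=h₀': d/dx-closure on L₀ ⇒ L.
L = (551 + 1968·x + 2712·x^2 + 1728·x^3 + 432·x^4) + (-44 - 140·x - 144·x^2 - 48·x^3)·Dx + (52 + 200·x + 292·x^2 + 192·x^3 + 48·x^4)·Dx^2  (order 2).
h: a_k = -6, -6, 117/4, 33/2, -1581/64, -3123/320, 20529/2560, 2367/896, -850419/573440, -5109/16384, …
ICs: h(0) = -6, h′(0) = -6.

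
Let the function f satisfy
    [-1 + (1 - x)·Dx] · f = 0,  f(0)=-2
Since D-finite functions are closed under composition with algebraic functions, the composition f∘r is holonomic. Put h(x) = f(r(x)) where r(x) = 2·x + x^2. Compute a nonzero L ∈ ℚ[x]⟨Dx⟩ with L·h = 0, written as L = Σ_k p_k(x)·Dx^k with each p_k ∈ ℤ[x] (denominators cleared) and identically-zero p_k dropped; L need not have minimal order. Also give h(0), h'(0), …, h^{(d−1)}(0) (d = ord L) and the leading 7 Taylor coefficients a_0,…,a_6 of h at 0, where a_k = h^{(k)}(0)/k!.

L = (2 + 2·x) + (-1 + 2·x + x^2)·Dx  (order 1).
h: a_k = -2, -4, -10, -24, -58, -140, -338, …
ICs: h(0) = -2.

f: a_k = -2, -2, -2, -2, -2, -2, -2, …
h₀=f(r): pull back L_f along r ⇒ L₀.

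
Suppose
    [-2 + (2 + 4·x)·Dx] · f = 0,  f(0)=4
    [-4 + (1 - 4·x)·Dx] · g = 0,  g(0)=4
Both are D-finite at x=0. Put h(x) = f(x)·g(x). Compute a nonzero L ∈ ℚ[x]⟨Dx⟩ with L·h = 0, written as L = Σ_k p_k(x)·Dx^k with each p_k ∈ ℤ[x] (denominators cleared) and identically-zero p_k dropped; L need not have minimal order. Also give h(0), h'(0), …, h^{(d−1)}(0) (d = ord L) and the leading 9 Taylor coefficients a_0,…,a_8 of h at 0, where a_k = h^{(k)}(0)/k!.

f: a_k = 4, 4, -2, 2, -5/2, 7/2, -21/4, 33/4, -429/32, …
g: a_k = 4, 16, 64, 256, 1024, 4096, 16384, 65536, 262144, …
L₀ := L_f ⊗_s L_g (sym. prod.), ord ≤ 1.
L = (5 + 4·x) + (-1 + 2·x + 8·x^2)·Dx  (order 1).
h: a_k = 16, 80, 312, 1256, 5014, 20070, 80259, 321069, 10273779/8, …
ICs: h(0) = 16.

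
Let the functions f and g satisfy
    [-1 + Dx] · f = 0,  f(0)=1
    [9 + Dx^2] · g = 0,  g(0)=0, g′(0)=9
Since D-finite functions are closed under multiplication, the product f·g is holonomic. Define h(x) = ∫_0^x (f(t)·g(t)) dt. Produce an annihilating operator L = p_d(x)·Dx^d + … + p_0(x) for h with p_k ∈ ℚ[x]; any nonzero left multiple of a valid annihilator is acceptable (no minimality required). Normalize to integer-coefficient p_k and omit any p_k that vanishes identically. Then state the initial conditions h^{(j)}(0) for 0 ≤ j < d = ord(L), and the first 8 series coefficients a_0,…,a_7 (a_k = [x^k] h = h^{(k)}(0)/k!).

f: a_k = 1, 1, 1/2, 1/6, 1/24, 1/120, 1/720, 1/5040, …
g: a_k = 0, 9, 0, -27/2, 0, 243/40, 0, -729/560, …
Product ⇒ symmetric product L₀, ord ≤ 2.
h=∫h₀ ⇒ L = L₀·Dx.
L = 10·Dx - 2·Dx^2 + Dx^3  (order 3).
h: a_k = 0, 0, 9/2, 3, -9/4, -12/5, -1/20, 39/70, …
ICs: h(0) = 0, h′(0) = 0, h′′(0) = 9.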